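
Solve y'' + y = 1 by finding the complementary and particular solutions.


Homogeneous part: r² + 1 = 0 ⇒ r = ±1i, so y_h = C₁cos(x) + C₂sin(x).
Try constant y_p = A; plug in: 1A = 1 ⇒ A = 1.
General solution: y = C₁cos(x) + C₂sin(x) + 1.


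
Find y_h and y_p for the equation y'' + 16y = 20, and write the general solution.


Homogeneous part: r² + 16 = 0 ⇒ r = ±4i, so y_h = C₁cos(4x) + C₂sin(4x).
Try constant y_p = A; plug in: 16A = 20 ⇒ A = 5/4.
General solution: y = C₁cos(4x) + C₂sin(4x) + 5/4.


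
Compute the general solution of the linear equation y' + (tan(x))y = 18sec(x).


P(x) = tan(x) ⇒ μ = e^(∫tan(x)dx) = sec(x).
(sec(x) y)' = 18sec²(x) ⇒ sec(x) y = 18tan(x) + C.
Multiply by cos(x): y = 18sin(x) + C·cos(x).


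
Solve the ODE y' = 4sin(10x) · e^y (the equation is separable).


Separate: e^(-y) dy = 4sin(10x) dx.
Integrate: -e^(-y) = -(2/5)cos(10x) + C₀.
Rearrange: e^(-y) = (2/5)cos(10x) + C.


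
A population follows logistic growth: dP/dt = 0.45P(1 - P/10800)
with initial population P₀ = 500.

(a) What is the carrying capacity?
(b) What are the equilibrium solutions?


Logistic ODE dP/dt = 0.45P(1 - P/10800) has equilibria where dP/dt = 0, i.e. P = 0 or P = 10800.
The coefficient (1 - P/K) = 0 when P = K, identifying K = 10800 as the carrying capacity.
(a) K = 10800; (b) equilibria P = 0 and P = 10800.


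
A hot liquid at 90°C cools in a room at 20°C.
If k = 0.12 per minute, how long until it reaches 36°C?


From T(t) = T_a + (T₀ - T_a)e^(-kt), set T(t) = 36:
(36 - 20) / (90 - 20) = e^(-0.12t), so t = -ln(0.229)/0.12 ≈ 12.3 minutes.


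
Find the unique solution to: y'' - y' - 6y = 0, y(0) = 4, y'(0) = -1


Characteristic roots of r² - r - 6 = 0 are 3, -2.
General solution y = c₁ e^(3x) + c₂ e^(-2x).
Apply y(0) = 4: c₁ + c₂ = 4. Apply y'(0) = -1: 3 c₁ - 2 c₂ = -1.
Solve: c₁ = 7/5, c₂ = 13/5.
Particular solution: y = (7/5)e^(3x) + (13/5)e^(-2x).


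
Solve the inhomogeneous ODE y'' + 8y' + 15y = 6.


Characteristic roots of r² + 8r + 15 = 0 are -3, -5.
y_h = C₁e^(-3x) + C₂e^(-5x).
Constant forcing; try y_p = A. Then 15A = 6 ⇒ A = 2/5.
General solution: y = C₁e^(-3x) + C₂e^(-5x) + 2/5.


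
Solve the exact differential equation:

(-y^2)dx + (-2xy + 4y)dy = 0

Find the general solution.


Check exactness: ∂M/∂y = -2y and ∂N/∂x = -2y; equal, so the equation is exact.
Integrate M with respect to x (treating y as constant): ∫M dx = -xy^2 + h(y).
Differentiate w.r.t. y and set equal to N: the x-dependent terms already match, leaving h'(y) = 4y. Integrate: h(y) = 2y^2.
So F(x,y) = -xy^2 + 2y^2.
General solution: -xy^2 + 2y^2 = C.


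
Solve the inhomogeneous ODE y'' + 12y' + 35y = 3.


Characteristic roots of r² + 12r + 35 = 0 are -5, -7.
y_h = C₁e^(-5x) + C₂e^(-7x).
Constant forcing; try y_p = A. Then 35A = 3 ⇒ A = 3/35.
General solution: y = C₁e^(-5x) + C₂e^(-7x) + 3/35.


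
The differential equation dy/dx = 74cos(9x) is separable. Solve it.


g(y) = 1, so integrate directly: y = ∫ 74cos(9x) dx = (74/9)sin(9x) + C.


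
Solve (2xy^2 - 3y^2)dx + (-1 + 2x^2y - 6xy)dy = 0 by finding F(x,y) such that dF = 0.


Check exactness: ∂M/∂y = 4xy - 6y and ∂N/∂x = 4xy - 6y; equal, so the equation is exact.
Integrate M with respect to x (treating y as constant): ∫M dx = x^2y^2 - 3xy^2 + h(y).
Differentiate w.r.t. y and set equal to N: the x-dependent terms already match, leaving h'(y) = -1. Integrate: h(y) = -y.
So F(x,y) = -y + x^2y^2 - 3xy^2.
General solution: -y + x^2y^2 - 3xy^2 = C.


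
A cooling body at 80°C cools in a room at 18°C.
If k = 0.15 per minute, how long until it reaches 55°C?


From T(t) = T_a + (T₀ - T_a)e^(-kt), set T(t) = 55:
(55 - 18) / (80 - 18) = e^(-0.15t), so t = -ln(0.597)/0.15 ≈ 3.4 minutes.


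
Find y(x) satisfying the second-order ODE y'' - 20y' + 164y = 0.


Characteristic equation: r² - 20r + 164 = 0.
Discriminant is negative; roots r = 10 ± 8i (complex conjugate pair).
General solution uses e^(α x)(C₁ cos(β x) + C₂ sin(β x)): y = e^(10x)(C₁cos(8x) + C₂sin(8x)).


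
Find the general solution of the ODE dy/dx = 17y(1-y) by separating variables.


Separate: dy/[y(1-y)] = 17 dx.
Partial fractions: 1/[y(1-y)] = 1/y + 1/(1-y).
Integrate: ln|y/(1-y)| = 17x + C₀.
Solve for y: y = 1/(1 + Ce^(-17x)).


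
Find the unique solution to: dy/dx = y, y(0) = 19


General solution of y' = y is y = Ce^(x).
Apply y(0) = 19: C = 19.
Particular solution: y = 19e^(x).


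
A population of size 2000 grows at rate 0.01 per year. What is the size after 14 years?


The ODE dP/dt = 0.01P has solution P(t) = P(0)e^(0.01t).
Substitute P(0) = 2000 and t = 14: P(14) = 2000 e^(0.14) ≈ 2301.


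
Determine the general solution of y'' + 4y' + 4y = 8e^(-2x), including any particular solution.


Characteristic polynomial (r + 2)² = 0; repeated root r = -2.
y_h = (C₁ + C₂x)e^(-2x). Forcing matches the repeated root (resonance), so try y_p = Ax² e^(-2x).
Substitute and solve for A: 2A = 8, so A = 4.
General solution: y = (C₁ + C₂x + 4x²)e^(-2x).


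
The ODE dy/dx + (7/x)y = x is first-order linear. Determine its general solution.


P(x) = 7/x ⇒ μ = x^7.
(x^7 y)' = x^8 ⇒ x^7 y = x^9/(9) + C.
Solve for y: y = (1/9)x^2 + C/x^7.


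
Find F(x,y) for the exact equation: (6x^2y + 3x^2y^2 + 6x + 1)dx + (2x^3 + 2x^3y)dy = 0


Check exactness: ∂M/∂y = 6x^2 + 6x^2y and ∂N/∂x = 6x^2 + 6x^2y; equal, so the equation is exact.
Integrate M with respect to x (treating y as constant): ∫M dx = 2x^3y + x^3y^2 + 3x^2 + x + h(y).
Differentiate w.r.t. y and set equal to N: all terms match, so h'(y) = 0 and h is a constant absorbed into C.
General solution: 2x^3y + x^3y^2 + 3x^2 + x = C.


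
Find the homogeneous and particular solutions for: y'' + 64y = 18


Homogeneous part: r² + 64 = 0 ⇒ r = ±8i, so y_h = C₁cos(8x) + C₂sin(8x).
Try constant y_p = A; plug in: 64A = 18 ⇒ A = 9/32.
General solution: y = C₁cos(8x) + C₂sin(8x) + 9/32.


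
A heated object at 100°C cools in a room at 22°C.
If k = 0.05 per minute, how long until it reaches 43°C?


From T(t) = T_a + (T₀ - T_a)e^(-kt), set T(t) = 43:
(43 - 22) / (100 - 22) = e^(-0.05t), so t = -ln(0.269)/0.05 ≈ 26.2 minutes.


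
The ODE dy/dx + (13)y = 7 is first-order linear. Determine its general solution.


P(x) = 13, Q(x) = 7; integrating factor μ = e^(13x).
(μ y)' = 7e^(13x) ⇒ μ y = (7/13)e^(13x) + C.
Divide by μ: y = 7/13 + Ce^(-13x).


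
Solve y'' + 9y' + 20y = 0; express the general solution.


Characteristic equation: r² + 9r + 20 = 0.
Factor: (r + 5)(r + 4) = 0 ⇒ r = -5, -4 (distinct real).
General solution: y = C₁e^(-5x) + C₂e^(-4x).


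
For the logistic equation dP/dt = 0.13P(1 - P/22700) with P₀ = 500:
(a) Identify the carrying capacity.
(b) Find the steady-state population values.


Logistic ODE dP/dt = 0.13P(1 - P/22700) has equilibria where dP/dt = 0, i.e. P = 0 or P = 22700.
The coefficient (1 - P/K) = 0 when P = K, identifying K = 22700 as the carrying capacity.
(a) K = 22700; (b) equilibria P = 0 and P = 22700.


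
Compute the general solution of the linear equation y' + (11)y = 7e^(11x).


P(x) = 11 ⇒ μ = e^(11x).
(μ y)' = 7e^(22x) ⇒ μ y = (7/22)e^(22x) + C.
Divide by μ: y = (7/22)e^(11x) + Ce^(-11x).


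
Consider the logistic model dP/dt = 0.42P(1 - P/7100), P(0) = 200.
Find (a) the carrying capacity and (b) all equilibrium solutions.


Logistic ODE dP/dt = 0.42P(1 - P/7100) has equilibria where dP/dt = 0, i.e. P = 0 or P = 7100.
The coefficient (1 - P/K) = 0 when P = K, identifying K = 7100 as the carrying capacity.
(a) K = 7100; (b) equilibria P = 0 and P = 7100.


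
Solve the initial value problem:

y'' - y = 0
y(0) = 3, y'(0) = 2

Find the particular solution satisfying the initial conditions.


Characteristic roots of r² - 1 = 0 are -1, 1.
General solution y = c₁ e^(-x) + c₂ e^(x).
Apply y(0) = 3: c₁ + c₂ = 3. Apply y'(0) = 2: -1 c₁ + 1 c₂ = 2.
Solve: c₁ = 1/2, c₂ = 5/2.
Particular solution: y = (1/2)e^(-x) + (5/2)e^(x).


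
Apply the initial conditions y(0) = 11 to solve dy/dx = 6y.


General solution of y' = 6y is y = Ce^(6x).
Apply y(0) = 11: C = 11.
Particular solution: y = 11e^(6x).


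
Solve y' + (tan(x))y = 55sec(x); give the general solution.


P(x) = tan(x) ⇒ μ = e^(∫tan(x)dx) = sec(x).
(sec(x) y)' = 55sec²(x) ⇒ sec(x) y = 55tan(x) + C.
Multiply by cos(x): y = 55sin(x) + C·cos(x).


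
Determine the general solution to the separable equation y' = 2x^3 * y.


Separate variables: dy/y = 2x^3 dx.
Integrate: ln|y| = (1/2)x^4 + C₀.
Exponentiate: y = Ce^((1/2)x^4).


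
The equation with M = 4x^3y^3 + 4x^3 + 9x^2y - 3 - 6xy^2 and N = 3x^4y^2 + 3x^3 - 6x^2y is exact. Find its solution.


Check exactness: ∂M/∂y = 12x^3y^2 + 9x^2 - 12xy and ∂N/∂x = 12x^3y^2 + 9x^2 - 12xy; equal, so the equation is exact.
Integrate M with respect to x (treating y as constant): ∫M dx = x^4y^3 + x^4 + 3x^3y - 3x - 3x^2y^2 + h(y).
Differentiate w.r.t. y and set equal to N: all terms match, so h'(y) = 0 and h is a constant absorbed into C.
General solution: x^4y^3 + x^4 + 3x^3y - 3x - 3x^2y^2 = C.


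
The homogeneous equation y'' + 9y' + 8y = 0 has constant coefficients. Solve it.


Characteristic equation: r² + 9r + 8 = 0.
Factor: (r + 1)(r + 8) = 0 ⇒ r = -1, -8 (distinct real).
General solution: y = C₁e^(-x) + C₂e^(-8x).


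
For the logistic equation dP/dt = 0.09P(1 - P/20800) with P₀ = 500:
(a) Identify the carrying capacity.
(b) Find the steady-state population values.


Logistic ODE dP/dt = 0.09P(1 - P/20800) has equilibria where dP/dt = 0, i.e. P = 0 or P = 20800.
The coefficient (1 - P/K) = 0 when P = K, identifying K = 20800 as the carrying capacity.
(a) K = 20800; (b) equilibria P = 0 and P = 20800.


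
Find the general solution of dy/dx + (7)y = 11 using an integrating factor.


P(x) = 7, Q(x) = 11; integrating factor μ = e^(7x).
(μ y)' = 11e^(7x) ⇒ μ y = (11/7)e^(7x) + C.
Divide by μ: y = 11/7 + Ce^(-7x).


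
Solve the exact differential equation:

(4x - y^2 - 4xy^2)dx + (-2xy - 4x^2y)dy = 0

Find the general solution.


Check exactness: ∂M/∂y = -2y - 8xy and ∂N/∂x = -2y - 8xy; equal, so the equation is exact.
Integrate M with respect to x (treating y as constant): ∫M dx = 2x^2 - xy^2 - 2x^2y^2 + h(y).
Differentiate w.r.t. y and set equal to N: all terms match, so h'(y) = 0 and h is a constant absorbed into C.
General solution: 2x^2 - xy^2 - 2x^2y^2 = C.


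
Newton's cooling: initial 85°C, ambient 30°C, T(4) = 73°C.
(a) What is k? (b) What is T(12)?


Newton's law: T(t) = T_a + (T₀ - T_a)e^(-kt).
(a) Use T(4) = 73: (73 - 30)/(85 - 30) = e^(-k·4), so k = -ln(0.782)/4 ≈ 0.0615.
(b) Apply k to t = 12: T(12) = 30 + (55)e^(-0.738) ≈ 56.3°C.


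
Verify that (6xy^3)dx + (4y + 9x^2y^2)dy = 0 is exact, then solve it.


Check exactness: ∂M/∂y = 18xy^2 and ∂N/∂x = 18xy^2; equal, so the equation is exact.
Integrate M with respect to x (treating y as constant): ∫M dx = 3x^2y^3 + h(y).
Differentiate w.r.t. y and set equal to N: the x-dependent terms already match, leaving h'(y) = 4y. Integrate: h(y) = 2y^2.
So F(x,y) = 2y^2 + 3x^2y^3.
General solution: 2y^2 + 3x^2y^3 = C.


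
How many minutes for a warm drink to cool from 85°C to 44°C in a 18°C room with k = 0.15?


From T(t) = T_a + (T₀ - T_a)e^(-kt), set T(t) = 44:
(44 - 18) / (85 - 18) = e^(-0.15t), so t = -ln(0.388)/0.15 ≈ 6.3 minutes.


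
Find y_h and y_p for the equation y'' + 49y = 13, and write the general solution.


Homogeneous part: r² + 49 = 0 ⇒ r = ±7i, so y_h = C₁cos(7x) + C₂sin(7x).
Try constant y_p = A; plug in: 49A = 13 ⇒ A = 13/49.
General solution: y = C₁cos(7x) + C₂sin(7x) + 13/49.


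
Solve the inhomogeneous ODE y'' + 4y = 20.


Homogeneous part: r² + 4 = 0 ⇒ r = ±2i, so y_h = C₁cos(2x) + C₂sin(2x).
Try constant y_p = A; plug in: 4A = 20 ⇒ A = 5.
General solution: y = C₁cos(2x) + C₂sin(2x) + 5.


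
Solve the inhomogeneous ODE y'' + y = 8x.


Homogeneous: r² + 1 = 0 ⇒ r = ±1i, y_h = C₁cos(x) + C₂sin(x).
Polynomial forcing; try y_p = Ax + B. Then y_p'' + 1 y_p = 1(Ax + B) = 8x, so B = 0 and A = 8.
General solution: y = C₁cos(x) + C₂sin(x) + 8x.


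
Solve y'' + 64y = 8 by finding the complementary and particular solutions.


Homogeneous part: r² + 64 = 0 ⇒ r = ±8i, so y_h = C₁cos(8x) + C₂sin(8x).
Try constant y_p = A; plug in: 64A = 8 ⇒ A = 1/8.
General solution: y = C₁cos(8x) + C₂sin(8x) + 1/8.


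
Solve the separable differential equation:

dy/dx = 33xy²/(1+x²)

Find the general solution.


Separate: dy/y² = 33x/(1+x²) dx.
Integrate LHS: ∫ dy/y² = -1/y.
Integrate RHS via u = 1+x²: (33/2)ln(1+x²) + C.
Result: -1/y = (33/2)ln(1+x²) + C.


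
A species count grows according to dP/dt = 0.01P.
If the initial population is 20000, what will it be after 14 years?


The ODE dP/dt = 0.01P has solution P(t) = P(0)e^(0.01t).
Substitute P(0) = 20000 and t = 14: P(14) = 20000 e^(0.14) ≈ 23005.


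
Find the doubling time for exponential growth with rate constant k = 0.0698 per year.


Exponential growth: P(t) = P₀ e^(0.0698t). Set P(t)/P₀ = 2: e^(0.0698t) = 2.
Solve: t = ln(2)/0.0698 ≈ 9.93 years.


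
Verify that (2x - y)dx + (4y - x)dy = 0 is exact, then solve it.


Check exactness: ∂M/∂y = -1 and ∂N/∂x = -1; equal, so the equation is exact.
Integrate M with respect to x (treating y as constant): ∫M dx = x^2 - xy + h(y).
Differentiate w.r.t. y and set equal to N: the x-dependent terms already match, leaving h'(y) = 4y. Integrate: h(y) = 2y^2.
So F(x,y) = x^2 + 2y^2 - xy.
General solution: x^2 + 2y^2 - xy = C.


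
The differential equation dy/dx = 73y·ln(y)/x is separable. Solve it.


Separate: dy/[y ln(y)] = 73 dx/x.
Substitute u = ln(y): du/u = 73 dx/x.
Integrate: ln|ln(y)| = 73ln|x| + C₀, hence ln(y) = C·x^73.


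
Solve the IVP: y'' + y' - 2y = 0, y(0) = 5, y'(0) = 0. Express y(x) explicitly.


Characteristic roots of r² + r - 2 = 0 are 1, -2.
General solution y = c₁ e^(x) + c₂ e^(-2x).
Apply y(0) = 5: c₁ + c₂ = 5. Apply y'(0) = 0: 1 c₁ - 2 c₂ = 0.
Solve: c₁ = 10/3, c₂ = 5/3.
Particular solution: y = (10/3)e^(x) + (5/3)e^(-2x).


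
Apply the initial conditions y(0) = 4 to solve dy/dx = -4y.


General solution of y' = -4y is y = Ce^(-4x).
Apply y(0) = 4: C = 4.
Particular solution: y = 4e^(-4x).


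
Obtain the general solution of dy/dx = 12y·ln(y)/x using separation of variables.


Separate: dy/[y ln(y)] = 12 dx/x.
Substitute u = ln(y): du/u = 12 dx/x.
Integrate: ln|ln(y)| = 12ln|x| + C₀, hence ln(y) = C·x^12.


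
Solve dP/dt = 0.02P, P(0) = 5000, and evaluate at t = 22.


The ODE dP/dt = 0.02P has solution P(t) = P(0)e^(0.02t).
Substitute P(0) = 5000 and t = 22: P(22) = 5000 e^(0.44) ≈ 7764.


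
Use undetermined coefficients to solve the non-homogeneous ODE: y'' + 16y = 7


Homogeneous part: r² + 16 = 0 ⇒ r = ±4i, so y_h = C₁cos(4x) + C₂sin(4x).
Try constant y_p = A; plug in: 16A = 7 ⇒ A = 7/16.
General solution: y = C₁cos(4x) + C₂sin(4x) + 7/16.


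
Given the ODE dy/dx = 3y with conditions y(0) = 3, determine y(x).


General solution of y' = 3y is y = Ce^(3x).
Apply y(0) = 3: C = 3.
Particular solution: y = 3e^(3x).


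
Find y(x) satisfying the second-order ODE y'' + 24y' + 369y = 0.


Characteristic equation: r² + 24r + 369 = 0.
Discriminant is negative; roots r = -12 ± 15i (complex conjugate pair).
General solution uses e^(α x)(C₁ cos(β x) + C₂ sin(β x)): y = e^(-12x)(C₁cos(15x) + C₂sin(15x)).


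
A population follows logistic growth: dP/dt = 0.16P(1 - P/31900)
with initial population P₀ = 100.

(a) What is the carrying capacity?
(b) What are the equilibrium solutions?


Logistic ODE dP/dt = 0.16P(1 - P/31900) has equilibria where dP/dt = 0, i.e. P = 0 or P = 31900.
The coefficient (1 - P/K) = 0 when P = K, identifying K = 31900 as the carrying capacity.
(a) K = 31900; (b) equilibria P = 0 and P = 31900.


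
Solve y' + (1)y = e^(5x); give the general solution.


P(x) = 1 ⇒ μ = e^(x).
(μ y)' = e^(6x) ⇒ μ y = e^(6x)/6 + C.
Divide by μ: y = (1/6)e^(5x) + Ce^(-x).


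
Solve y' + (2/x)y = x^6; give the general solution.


P(x) = 2/x ⇒ μ = x^2.
(x^2 y)' = x^2·x^6 = x^8.
Integrate: x^2 y = x^9/(9) + C.
Solve for y: y = (1/9)x^7 + C/x^2.


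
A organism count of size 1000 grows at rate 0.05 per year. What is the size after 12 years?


The ODE dP/dt = 0.05P has solution P(t) = P(0)e^(0.05t).
Substitute P(0) = 1000 and t = 12: P(12) = 1000 e^(0.60) ≈ 1822.


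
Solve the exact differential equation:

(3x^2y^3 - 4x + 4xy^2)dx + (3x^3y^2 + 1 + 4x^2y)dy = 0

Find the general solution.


Check exactness: ∂M/∂y = 9x^2y^2 + 8xy and ∂N/∂x = 9x^2y^2 + 8xy; equal, so the equation is exact.
Integrate M with respect to x (treating y as constant): ∫M dx = x^3y^3 - 2x^2 + 2x^2y^2 + h(y).
Differentiate w.r.t. y and set equal to N: the x-dependent terms already match, leaving h'(y) = 1. Integrate: h(y) = y.
So F(x,y) = x^3y^3 - 2x^2 + y + 2x^2y^2.
General solution: x^3y^3 - 2x^2 + y + 2x^2y^2 = C.


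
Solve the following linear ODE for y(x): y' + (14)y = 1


P(x) = 14, Q(x) = 1; integrating factor μ = e^(14x).
(μ y)' = e^(14x) ⇒ μ y = (1/14)e^(14x) + C.
Divide by μ: y = 1/14 + Ce^(-14x).


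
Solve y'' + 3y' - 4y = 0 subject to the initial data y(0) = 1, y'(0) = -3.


Characteristic roots of r² + 3r - 4 = 0 are -4, 1.
General solution y = c₁ e^(-4x) + c₂ e^(x).
Apply y(0) = 1: c₁ + c₂ = 1. Apply y'(0) = -3: -4 c₁ + 1 c₂ = -3.
Solve: c₁ = 4/5, c₂ = 1/5.
Particular solution: y = (4/5)e^(-4x) + (1/5)e^(x).


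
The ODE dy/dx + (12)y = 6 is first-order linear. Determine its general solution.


P(x) = 12, Q(x) = 6; integrating factor μ = e^(12x).
(μ y)' = 6e^(12x) ⇒ μ y = (1/2)e^(12x) + C.
Divide by μ: y = 1/2 + Ce^(-12x).


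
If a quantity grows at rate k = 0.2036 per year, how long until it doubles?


Exponential growth: P(t) = P₀ e^(0.2036t). Set P(t)/P₀ = 2: e^(0.2036t) = 2.
Solve: t = ln(2)/0.2036 ≈ 3.40 years.


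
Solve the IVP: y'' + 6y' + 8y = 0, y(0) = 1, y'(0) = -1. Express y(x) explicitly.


Characteristic roots of r² + 6r + 8 = 0 are -4, -2.
General solution y = c₁ e^(-4x) + c₂ e^(-2x).
Apply y(0) = 1: c₁ + c₂ = 1. Apply y'(0) = -1: -4 c₁ - 2 c₂ = -1.
Solve: c₁ = -1/2, c₂ = 3/2.
Particular solution: y = -(1/2)e^(-4x) + (3/2)e^(-2x).


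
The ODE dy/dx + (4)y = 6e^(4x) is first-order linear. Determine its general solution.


P(x) = 4 ⇒ μ = e^(4x).
(μ y)' = 6e^(8x) ⇒ μ y = (6/8)e^(8x) + C.
Divide by μ: y = (3/4)e^(4x) + Ce^(-4x).


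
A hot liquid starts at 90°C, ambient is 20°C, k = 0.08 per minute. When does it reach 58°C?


From T(t) = T_a + (T₀ - T_a)e^(-kt), set T(t) = 58:
(58 - 20) / (90 - 20) = e^(-0.08t), so t = -ln(0.543)/0.08 ≈ 7.6 minutes.


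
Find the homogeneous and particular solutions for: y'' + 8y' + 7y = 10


Characteristic roots of r² + 8r + 7 = 0 are -1, -7.
y_h = C₁e^(-x) + C₂e^(-7x).
Constant forcing; try y_p = A. Then 7A = 10 ⇒ A = 10/7.
General solution: y = C₁e^(-x) + C₂e^(-7x) + 10/7.


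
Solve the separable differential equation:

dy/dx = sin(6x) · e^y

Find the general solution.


Separate: e^(-y) dy = sin(6x) dx.
Integrate: -e^(-y) = -(1/6)cos(6x) + C₀.
Rearrange: e^(-y) = (1/6)cos(6x) + C.


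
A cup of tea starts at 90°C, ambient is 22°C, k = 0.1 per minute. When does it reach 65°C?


From T(t) = T_a + (T₀ - T_a)e^(-kt), set T(t) = 65:
(65 - 22) / (90 - 22) = e^(-0.1t), so t = -ln(0.632)/0.1 ≈ 4.6 minutes.


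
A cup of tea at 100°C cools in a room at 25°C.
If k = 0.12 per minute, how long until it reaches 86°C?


From T(t) = T_a + (T₀ - T_a)e^(-kt), set T(t) = 86:
(86 - 25) / (100 - 25) = e^(-0.12t), so t = -ln(0.813)/0.12 ≈ 1.7 minutes.


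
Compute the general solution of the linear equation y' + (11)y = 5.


P(x) = 11, Q(x) = 5; integrating factor μ = e^(11x).
(μ y)' = 5e^(11x) ⇒ μ y = (5/11)e^(11x) + C.
Divide by μ: y = 5/11 + Ce^(-11x).


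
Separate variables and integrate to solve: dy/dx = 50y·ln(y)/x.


Separate: dy/[y ln(y)] = 50 dx/x.
Substitute u = ln(y): du/u = 50 dx/x.
Integrate: ln|ln(y)| = 50ln|x| + C₀, hence ln(y) = C·x^50.


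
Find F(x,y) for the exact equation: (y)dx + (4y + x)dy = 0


Check exactness: ∂M/∂y = 1 and ∂N/∂x = 1; equal, so the equation is exact.
Integrate M with respect to x (treating y as constant): ∫M dx = xy + h(y).
Differentiate w.r.t. y and set equal to N: the x-dependent terms already match, leaving h'(y) = 4y. Integrate: h(y) = 2y^2.
So F(x,y) = 2y^2 + xy.
General solution: 2y^2 + xy = C.


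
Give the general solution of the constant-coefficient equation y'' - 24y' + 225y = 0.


Characteristic equation: r² - 24r + 225 = 0.
Discriminant is negative; roots r = 12 ± 9i (complex conjugate pair).
General solution uses e^(α x)(C₁ cos(β x) + C₂ sin(β x)): y = e^(12x)(C₁cos(9x) + C₂sin(9x)).


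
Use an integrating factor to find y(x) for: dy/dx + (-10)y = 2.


P(x) = -10 ⇒ μ = e^(-10x).
(μ y)' = 2e^(-10x) ⇒ μ y = -(1/5)e^(-10x) + C.
Divide by μ: y = -1/5 + Ce^(10x).


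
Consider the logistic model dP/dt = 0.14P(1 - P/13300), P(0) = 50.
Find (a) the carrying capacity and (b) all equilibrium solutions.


Logistic ODE dP/dt = 0.14P(1 - P/13300) has equilibria where dP/dt = 0, i.e. P = 0 or P = 13300.
The coefficient (1 - P/K) = 0 when P = K, identifying K = 13300 as the carrying capacity.
(a) K = 13300; (b) equilibria P = 0 and P = 13300.


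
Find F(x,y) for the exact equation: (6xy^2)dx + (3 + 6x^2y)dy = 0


Check exactness: ∂M/∂y = 12xy and ∂N/∂x = 12xy; equal, so the equation is exact.
Integrate M with respect to x (treating y as constant): ∫M dx = 3x^2y^2 + h(y).
Differentiate w.r.t. y and set equal to N: the x-dependent terms already match, leaving h'(y) = 3. Integrate: h(y) = 3y.
So F(x,y) = 3y + 3x^2y^2.
General solution: 3y + 3x^2y^2 = C.


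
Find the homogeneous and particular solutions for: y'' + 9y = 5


Homogeneous part: r² + 9 = 0 ⇒ r = ±3i, so y_h = C₁cos(3x) + C₂sin(3x).
Try constant y_p = A; plug in: 9A = 5 ⇒ A = 5/9.
General solution: y = C₁cos(3x) + C₂sin(3x) + 5/9.


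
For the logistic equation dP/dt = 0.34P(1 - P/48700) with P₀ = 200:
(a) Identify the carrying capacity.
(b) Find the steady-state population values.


Logistic ODE dP/dt = 0.34P(1 - P/48700) has equilibria where dP/dt = 0, i.e. P = 0 or P = 48700.
The coefficient (1 - P/K) = 0 when P = K, identifying K = 48700 as the carrying capacity.
(a) K = 48700; (b) equilibria P = 0 and P = 48700.


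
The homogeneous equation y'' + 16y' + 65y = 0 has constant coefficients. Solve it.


Characteristic equation: r² + 16r + 65 = 0.
Discriminant is negative; roots r = -8 ± 1i (complex conjugate pair).
General solution uses e^(α x)(C₁ cos(β x) + C₂ sin(β x)): y = e^(-8x)(C₁cos(x) + C₂sin(x)).


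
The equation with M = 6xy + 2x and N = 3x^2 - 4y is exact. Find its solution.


Check exactness: ∂M/∂y = 6x and ∂N/∂x = 6x; equal, so the equation is exact.
Integrate M with respect to x (treating y as constant): ∫M dx = 3x^2y + x^2 + h(y).
Differentiate w.r.t. y and set equal to N: the x-dependent terms already match, leaving h'(y) = -4y. Integrate: h(y) = -2y^2.
So F(x,y) = 3x^2y - 2y^2 + x^2.
General solution: 3x^2y - 2y^2 + x^2 = C.


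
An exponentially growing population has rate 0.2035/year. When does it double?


Exponential growth: P(t) = P₀ e^(0.2035t). Set P(t)/P₀ = 2: e^(0.2035t) = 2.
Solve: t = ln(2)/0.2035 ≈ 3.41 years.


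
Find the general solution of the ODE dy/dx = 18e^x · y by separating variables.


Separate variables: dy/y = 18e^x dx.
Integrate: ln|y| = 18e^x + C₀.
Exponentiate: y = Ce^(18e^x).


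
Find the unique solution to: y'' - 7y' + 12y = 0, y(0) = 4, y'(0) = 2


Characteristic roots of r² - 7r + 12 = 0 are 4, 3.
General solution y = c₁ e^(4x) + c₂ e^(3x).
Apply y(0) = 4: c₁ + c₂ = 4. Apply y'(0) = 2: 4 c₁ + 3 c₂ = 2.
Solve: c₁ = -10, c₂ = 14.
Particular solution: y = -10e^(4x) + 14e^(3x).


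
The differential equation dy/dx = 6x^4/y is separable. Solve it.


Separate variables: y dy = 6x^4 dx.
Integrate both sides: y²/2 = (6/5)x^5 + C₀.
Multiply by 2: y² = (12/5)x^5 + C.


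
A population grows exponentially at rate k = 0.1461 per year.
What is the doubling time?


Exponential growth: P(t) = P₀ e^(0.1461t). Set P(t)/P₀ = 2: e^(0.1461t) = 2.
Solve: t = ln(2)/0.1461 ≈ 4.74 years.


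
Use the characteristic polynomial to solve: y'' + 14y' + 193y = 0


Characteristic equation: r² + 14r + 193 = 0.
Discriminant is negative; roots r = -7 ± 12i (complex conjugate pair).
General solution uses e^(α x)(C₁ cos(β x) + C₂ sin(β x)): y = e^(-7x)(C₁cos(12x) + C₂sin(12x)).


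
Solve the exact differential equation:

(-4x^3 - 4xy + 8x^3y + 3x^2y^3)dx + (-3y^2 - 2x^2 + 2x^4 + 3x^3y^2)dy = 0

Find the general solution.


Check exactness: ∂M/∂y = -4x + 8x^3 + 9x^2y^2 and ∂N/∂x = -4x + 8x^3 + 9x^2y^2; equal, so the equation is exact.
Integrate M with respect to x (treating y as constant): ∫M dx = -x^4 - 2x^2y + 2x^4y + x^3y^3 + h(y).
Differentiate w.r.t. y and set equal to N: the x-dependent terms already match, leaving h'(y) = -3y^2. Integrate: h(y) = -y^3.
So F(x,y) = -y^3 - x^4 - 2x^2y + 2x^4y + x^3y^3.
General solution: -y^3 - x^4 - 2x^2y + 2x^4y + x^3y^3 = C.


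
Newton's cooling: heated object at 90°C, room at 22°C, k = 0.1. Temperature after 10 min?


Newton's law: dT/dt = -k(T - T_a) has solution T(t) = T_a + (T₀ - T_a)e^(-kt).
Plug in T_a = 22, T₀ = 90, k = 0.1, t = 10: T(10) = 22 + (68)e^(-1.00) ≈ 47.0°C.


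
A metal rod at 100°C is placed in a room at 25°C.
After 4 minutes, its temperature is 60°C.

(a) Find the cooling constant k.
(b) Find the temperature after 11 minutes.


Newton's law: T(t) = T_a + (T₀ - T_a)e^(-kt).
(a) Use T(4) = 60: (60 - 25)/(100 - 25) = e^(-k·4), so k = -ln(0.467)/4 ≈ 0.1905.
(b) Apply k to t = 11: T(11) = 25 + (75)e^(-2.096) ≈ 34.2°C.


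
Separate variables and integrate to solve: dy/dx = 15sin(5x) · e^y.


Separate: e^(-y) dy = 15sin(5x) dx.
Integrate: -e^(-y) = -3cos(5x) + C₀.
Rearrange: e^(-y) = 3cos(5x) + C.


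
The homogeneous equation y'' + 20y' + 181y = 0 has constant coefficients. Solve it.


Characteristic equation: r² + 20r + 181 = 0.
Discriminant is negative; roots r = -10 ± 9i (complex conjugate pair).
General solution uses e^(α x)(C₁ cos(β x) + C₂ sin(β x)): y = e^(-10x)(C₁cos(9x) + C₂sin(9x)).


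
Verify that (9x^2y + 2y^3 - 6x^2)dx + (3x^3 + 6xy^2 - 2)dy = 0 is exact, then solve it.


Check exactness: ∂M/∂y = 9x^2 + 6y^2 and ∂N/∂x = 9x^2 + 6y^2; equal, so the equation is exact.
Integrate M with respect to x (treating y as constant): ∫M dx = 3x^3y + 2xy^3 - 2x^3 + h(y).
Differentiate w.r.t. y and set equal to N: the x-dependent terms already match, leaving h'(y) = -2. Integrate: h(y) = -2y.
So F(x,y) = 3x^3y + 2xy^3 - 2x^3 - 2y.
General solution: 3x^3y + 2xy^3 - 2x^3 - 2y = C.


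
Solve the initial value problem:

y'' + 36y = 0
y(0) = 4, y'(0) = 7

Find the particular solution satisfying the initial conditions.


Characteristic roots of r² + 36 = 0 are ±6i, so y = C₁cos(6x) + C₂sin(6x).
Apply y(0) = 4: C₁ = 4. Differentiate and apply y'(0) = 7: 6·C₂ = 7, so C₂ = 7/6.
Particular solution: y = 4cos(6x) + (7/6)sin(6x).


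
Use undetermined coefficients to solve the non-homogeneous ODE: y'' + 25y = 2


Homogeneous part: r² + 25 = 0 ⇒ r = ±5i, so y_h = C₁cos(5x) + C₂sin(5x).
Try constant y_p = A; plug in: 25A = 2 ⇒ A = 2/25.
General solution: y = C₁cos(5x) + C₂sin(5x) + 2/25.


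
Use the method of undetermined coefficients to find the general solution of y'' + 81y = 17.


Homogeneous part: r² + 81 = 0 ⇒ r = ±9i, so y_h = C₁cos(9x) + C₂sin(9x).
Try constant y_p = A; plug in: 81A = 17 ⇒ A = 17/81.
General solution: y = C₁cos(9x) + C₂sin(9x) + 17/81.


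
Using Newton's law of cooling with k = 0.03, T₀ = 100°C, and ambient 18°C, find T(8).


Newton's law: dT/dt = -k(T - T_a) has solution T(t) = T_a + (T₀ - T_a)e^(-kt).
Plug in T_a = 18, T₀ = 100, k = 0.03, t = 8: T(8) = 18 + (82)e^(-0.24) ≈ 82.5°C.


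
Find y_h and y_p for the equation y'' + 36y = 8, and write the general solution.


Homogeneous part: r² + 36 = 0 ⇒ r = ±6i, so y_h = C₁cos(6x) + C₂sin(6x).
Try constant y_p = A; plug in: 36A = 8 ⇒ A = 2/9.
General solution: y = C₁cos(6x) + C₂sin(6x) + 2/9.


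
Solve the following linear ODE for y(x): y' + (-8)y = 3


P(x) = -8 ⇒ μ = e^(-8x).
(μ y)' = 3e^(-8x) ⇒ μ y = -(3/8)e^(-8x) + C.
Divide by μ: y = -3/8 + Ce^(8x).


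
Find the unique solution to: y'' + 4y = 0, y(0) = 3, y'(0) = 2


Characteristic roots of r² + 4 = 0 are ±2i, so y = C₁cos(2x) + C₂sin(2x).
Apply y(0) = 3: C₁ = 3. Differentiate and apply y'(0) = 2: 2·C₂ = 2, so C₂ = 1.
Particular solution: y = 3cos(2x) + sin(2x).


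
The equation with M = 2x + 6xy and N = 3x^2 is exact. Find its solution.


Check exactness: ∂M/∂y = 6x and ∂N/∂x = 6x; equal, so the equation is exact.
Integrate M with respect to x (treating y as constant): ∫M dx = x^2 + 3x^2y + h(y).
Differentiate w.r.t. y and set equal to N: all terms match, so h'(y) = 0 and h is a constant absorbed into C.
General solution: x^2 + 3x^2y = C.


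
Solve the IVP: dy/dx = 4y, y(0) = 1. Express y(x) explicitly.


General solution of y' = 4y is y = Ce^(4x).
Apply y(0) = 1: C = 1.
Particular solution: y = e^(4x).


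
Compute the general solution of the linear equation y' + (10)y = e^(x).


P(x) = 10 ⇒ μ = e^(10x).
(μ y)' = e^(11x) ⇒ μ y = e^(11x)/11 + C.
Divide by μ: y = (1/11)e^(x) + Ce^(-10x).


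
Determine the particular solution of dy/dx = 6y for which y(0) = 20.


General solution of y' = 6y is y = Ce^(6x).
Apply y(0) = 20: C = 20.
Particular solution: y = 20e^(6x).


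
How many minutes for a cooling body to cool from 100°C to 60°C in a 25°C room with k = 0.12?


From T(t) = T_a + (T₀ - T_a)e^(-kt), set T(t) = 60:
(60 - 25) / (100 - 25) = e^(-0.12t), so t = -ln(0.467)/0.12 ≈ 6.4 minutes.


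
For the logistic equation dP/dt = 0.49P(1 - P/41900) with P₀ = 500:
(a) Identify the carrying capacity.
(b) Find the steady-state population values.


Logistic ODE dP/dt = 0.49P(1 - P/41900) has equilibria where dP/dt = 0, i.e. P = 0 or P = 41900.
The coefficient (1 - P/K) = 0 when P = K, identifying K = 41900 as the carrying capacity.
(a) K = 41900; (b) equilibria P = 0 and P = 41900.


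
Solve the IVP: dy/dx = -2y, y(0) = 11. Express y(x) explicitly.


General solution of y' = -2y is y = Ce^(-2x).
Apply y(0) = 11: C = 11.
Particular solution: y = 11e^(-2x).


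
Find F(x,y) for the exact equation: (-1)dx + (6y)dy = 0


Check exactness: ∂M/∂y = 0 and ∂N/∂x = 0; equal, so the equation is exact.
Integrate M with respect to x (treating y as constant): ∫M dx = -x + h(y).
Differentiate w.r.t. y and set equal to N: the x-dependent terms already match, leaving h'(y) = 6y. Integrate: h(y) = 3y^2.
So F(x,y) = -x + 3y^2.
General solution: -x + 3y^2 = C.


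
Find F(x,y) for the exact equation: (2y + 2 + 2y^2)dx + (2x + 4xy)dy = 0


Check exactness: ∂M/∂y = 2 + 4y and ∂N/∂x = 2 + 4y; equal, so the equation is exact.
Integrate M with respect to x (treating y as constant): ∫M dx = 2xy + 2x + 2xy^2 + h(y).
Differentiate w.r.t. y and set equal to N: all terms match, so h'(y) = 0 and h is a constant absorbed into C.
General solution: 2xy + 2x + 2xy^2 = C.


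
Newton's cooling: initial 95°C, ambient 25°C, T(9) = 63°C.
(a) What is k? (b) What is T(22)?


Newton's law: T(t) = T_a + (T₀ - T_a)e^(-kt).
(a) Use T(9) = 63: (63 - 25)/(95 - 25) = e^(-k·9), so k = -ln(0.543)/9 ≈ 0.0679.
(b) Apply k to t = 22: T(22) = 25 + (70)e^(-1.493) ≈ 40.7°C.


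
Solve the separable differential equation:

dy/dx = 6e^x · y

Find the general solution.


Separate variables: dy/y = 6e^x dx.
Integrate: ln|y| = 6e^x + C₀.
Exponentiate: y = Ce^(6e^x).


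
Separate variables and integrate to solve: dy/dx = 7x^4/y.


Separate variables: y dy = 7x^4 dx.
Integrate both sides: y²/2 = (7/5)x^5 + C₀.
Multiply by 2: y² = (14/5)x^5 + C.


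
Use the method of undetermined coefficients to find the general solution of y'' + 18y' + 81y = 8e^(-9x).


Characteristic polynomial (r + 9)² = 0; repeated root r = -9.
y_h = (C₁ + C₂x)e^(-9x). Forcing matches the repeated root (resonance), so try y_p = Ax² e^(-9x).
Substitute and solve for A: 2A = 8, so A = 4.
General solution: y = (C₁ + C₂x + 4x²)e^(-9x).


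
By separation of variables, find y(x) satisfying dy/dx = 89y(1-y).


Separate: dy/[y(1-y)] = 89 dx.
Partial fractions: 1/[y(1-y)] = 1/y + 1/(1-y).
Integrate: ln|y/(1-y)| = 89x + C₀.
Solve for y: y = 1/(1 + Ce^(-89x)).


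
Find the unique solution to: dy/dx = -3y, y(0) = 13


General solution of y' = -3y is y = Ce^(-3x).
Apply y(0) = 13: C = 13.
Particular solution: y = 13e^(-3x).


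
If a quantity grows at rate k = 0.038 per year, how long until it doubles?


Exponential growth: P(t) = P₀ e^(0.038t). Set P(t)/P₀ = 2: e^(0.038t) = 2.
Solve: t = ln(2)/0.038 ≈ 18.24 years.


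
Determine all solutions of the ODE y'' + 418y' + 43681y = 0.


Characteristic equation: r² + 418r + 43681 = 0, i.e. (r + 209)² = 0.
Repeated root r = -209; include an x factor for the second linearly independent solution.
General solution: y = (C₁ + C₂x)e^(-209x).


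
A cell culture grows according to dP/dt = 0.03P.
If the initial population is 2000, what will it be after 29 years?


The ODE dP/dt = 0.03P has solution P(t) = P(0)e^(0.03t).
Substitute P(0) = 2000 and t = 29: P(29) = 2000 e^(0.87) ≈ 4774.


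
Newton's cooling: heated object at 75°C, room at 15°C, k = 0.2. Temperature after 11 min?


Newton's law: dT/dt = -k(T - T_a) has solution T(t) = T_a + (T₀ - T_a)e^(-kt).
Plug in T_a = 15, T₀ = 75, k = 0.2, t = 11: T(11) = 15 + (60)e^(-2.20) ≈ 21.6°C.


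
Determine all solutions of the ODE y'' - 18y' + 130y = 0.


Characteristic equation: r² - 18r + 130 = 0.
Discriminant is negative; roots r = 9 ± 7i (complex conjugate pair).
General solution uses e^(α x)(C₁ cos(β x) + C₂ sin(β x)): y = e^(9x)(C₁cos(7x) + C₂sin(7x)).


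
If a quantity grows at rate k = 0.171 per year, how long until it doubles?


Exponential growth: P(t) = P₀ e^(0.171t). Set P(t)/P₀ = 2: e^(0.171t) = 2.
Solve: t = ln(2)/0.171 ≈ 4.05 years.


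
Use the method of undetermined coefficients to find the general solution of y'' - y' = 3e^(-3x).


Characteristic roots of r² - r = 0 are 0, 1.
y_h = C₁ + C₂e^(x).
Forcing exponent -3 is not a characteristic root; try y_p = Ae^(-3x).
Substitute: A·(9 + (-1)·-3 + (0)) = A·12 = 3, so A = 1/4.
General solution: y = C₁ + C₂e^(x) + (1/4)e^(-3x).


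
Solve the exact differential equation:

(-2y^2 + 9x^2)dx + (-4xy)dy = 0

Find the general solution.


Check exactness: ∂M/∂y = -4y and ∂N/∂x = -4y; equal, so the equation is exact.
Integrate M with respect to x (treating y as constant): ∫M dx = -2xy^2 + 3x^3 + h(y).
Differentiate w.r.t. y and set equal to N: all terms match, so h'(y) = 0 and h is a constant absorbed into C.
General solution: -2xy^2 + 3x^3 = C.


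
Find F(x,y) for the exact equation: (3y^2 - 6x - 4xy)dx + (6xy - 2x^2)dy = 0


Check exactness: ∂M/∂y = 6y - 4x and ∂N/∂x = 6y - 4x; equal, so the equation is exact.
Integrate M with respect to x (treating y as constant): ∫M dx = 3xy^2 - 3x^2 - 2x^2y + h(y).
Differentiate w.r.t. y and set equal to N: all terms match, so h'(y) = 0 and h is a constant absorbed into C.
General solution: 3xy^2 - 3x^2 - 2x^2y = C.


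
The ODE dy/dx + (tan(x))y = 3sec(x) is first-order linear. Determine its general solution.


P(x) = tan(x) ⇒ μ = e^(∫tan(x)dx) = sec(x).
(sec(x) y)' = 3sec²(x) ⇒ sec(x) y = 3tan(x) + C.
Multiply by cos(x): y = 3sin(x) + C·cos(x).


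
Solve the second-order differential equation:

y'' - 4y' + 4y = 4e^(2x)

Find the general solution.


Characteristic polynomial (r - 2)² = 0; repeated root r = 2.
y_h = (C₁ + C₂x)e^(2x). Forcing matches the repeated root (resonance), so try y_p = Ax² e^(2x).
Substitute and solve for A: 2A = 4, so A = 2.
General solution: y = (C₁ + C₂x + 2x²)e^(2x).


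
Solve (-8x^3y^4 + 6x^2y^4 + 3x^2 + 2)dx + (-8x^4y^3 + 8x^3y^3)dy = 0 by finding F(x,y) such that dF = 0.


Check exactness: ∂M/∂y = -32x^3y^3 + 24x^2y^3 and ∂N/∂x = -32x^3y^3 + 24x^2y^3; equal, so the equation is exact.
Integrate M with respect to x (treating y as constant): ∫M dx = -2x^4y^4 + 2x^3y^4 + x^3 + 2x + h(y).
Differentiate w.r.t. y and set equal to N: all terms match, so h'(y) = 0 and h is a constant absorbed into C.
General solution: -2x^4y^4 + 2x^3y^4 + x^3 + 2x = C.


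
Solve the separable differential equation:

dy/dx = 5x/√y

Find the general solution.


Separate: √y dy = 5x dx.
Integrate: (2/3)y^(3/2) = (5/2)x² + C.


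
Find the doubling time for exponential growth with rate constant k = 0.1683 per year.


Exponential growth: P(t) = P₀ e^(0.1683t). Set P(t)/P₀ = 2: e^(0.1683t) = 2.
Solve: t = ln(2)/0.1683 ≈ 4.12 years.


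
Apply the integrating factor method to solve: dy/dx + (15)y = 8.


P(x) = 15, Q(x) = 8; integrating factor μ = e^(15x).
(μ y)' = 8e^(15x) ⇒ μ y = (8/15)e^(15x) + C.
Divide by μ: y = 8/15 + Ce^(-15x).


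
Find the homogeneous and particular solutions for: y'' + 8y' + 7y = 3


Characteristic roots of r² + 8r + 7 = 0 are -7, -1.
y_h = C₁e^(-7x) + C₂e^(-x).
Constant forcing; try y_p = A. Then 7A = 3 ⇒ A = 3/7.
General solution: y = C₁e^(-7x) + C₂e^(-x) + 3/7.


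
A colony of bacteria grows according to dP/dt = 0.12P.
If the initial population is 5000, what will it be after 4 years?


The ODE dP/dt = 0.12P has solution P(t) = P(0)e^(0.12t).
Substitute P(0) = 5000 and t = 4: P(4) = 5000 e^(0.48) ≈ 8080.


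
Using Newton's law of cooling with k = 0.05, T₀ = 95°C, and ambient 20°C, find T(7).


Newton's law: dT/dt = -k(T - T_a) has solution T(t) = T_a + (T₀ - T_a)e^(-kt).
Plug in T_a = 20, T₀ = 95, k = 0.05, t = 7: T(7) = 20 + (75)e^(-0.35) ≈ 72.9°C.


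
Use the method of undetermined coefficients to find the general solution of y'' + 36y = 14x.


Homogeneous: r² + 36 = 0 ⇒ r = ±6i, y_h = C₁cos(6x) + C₂sin(6x).
Polynomial forcing; try y_p = Ax + B. Then y_p'' + 36 y_p = 36(Ax + B) = 14x, so B = 0 and A = 7/18.
General solution: y = C₁cos(6x) + C₂sin(6x) + (7/18)x.


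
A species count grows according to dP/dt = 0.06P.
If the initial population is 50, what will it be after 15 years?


The ODE dP/dt = 0.06P has solution P(t) = P(0)e^(0.06t).
Substitute P(0) = 50 and t = 15: P(15) = 50 e^(0.90) ≈ 123.


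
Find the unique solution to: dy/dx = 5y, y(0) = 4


General solution of y' = 5y is y = Ce^(5x).
Apply y(0) = 4: C = 4.
Particular solution: y = 4e^(5x).


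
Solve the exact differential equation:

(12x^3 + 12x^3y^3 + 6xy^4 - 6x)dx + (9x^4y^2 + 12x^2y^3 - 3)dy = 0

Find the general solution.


Check exactness: ∂M/∂y = 36x^3y^2 + 24xy^3 and ∂N/∂x = 36x^3y^2 + 24xy^3; equal, so the equation is exact.
Integrate M with respect to x (treating y as constant): ∫M dx = 3x^4 + 3x^4y^3 + 3x^2y^4 - 3x^2 + h(y).
Differentiate w.r.t. y and set equal to N: the x-dependent terms already match, leaving h'(y) = -3. Integrate: h(y) = -3y.
So F(x,y) = 3x^4 + 3x^4y^3 + 3x^2y^4 - 3x^2 - 3y.
General solution: 3x^4 + 3x^4y^3 + 3x^2y^4 - 3x^2 - 3y = C.
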